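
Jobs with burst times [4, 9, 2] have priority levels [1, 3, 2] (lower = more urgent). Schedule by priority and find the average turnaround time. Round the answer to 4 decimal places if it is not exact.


Sort by priority (ascending = highest first):
Order: [(1, 4), (2, 2), (3, 9)]
Completion times:
  Priority 1, burst=4, C=4
  Priority 2, burst=2, C=6
  Priority 3, burst=9, C=15
Average turnaround = 25/3 = 8.3333

8.3333


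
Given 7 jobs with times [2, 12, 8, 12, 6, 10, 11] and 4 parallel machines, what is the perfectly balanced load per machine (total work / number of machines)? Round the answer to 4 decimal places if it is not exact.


Total processing time = 2 + 12 + 8 + 12 + 6 + 10 + 11 = 61
Number of machines = 4
Ideal balanced load = 61 / 4 = 15.25

15.25


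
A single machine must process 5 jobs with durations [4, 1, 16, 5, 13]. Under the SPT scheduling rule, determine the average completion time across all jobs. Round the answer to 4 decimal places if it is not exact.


Sort jobs by processing time (SPT order): [1, 4, 5, 13, 16]
Compute completion times sequentially:
  Job 1: processing = 1, completes at 1
  Job 2: processing = 4, completes at 5
  Job 3: processing = 5, completes at 10
  Job 4: processing = 13, completes at 23
  Job 5: processing = 16, completes at 39
Sum of completion times = 78
Average completion time = 78/5 = 15.6

15.6


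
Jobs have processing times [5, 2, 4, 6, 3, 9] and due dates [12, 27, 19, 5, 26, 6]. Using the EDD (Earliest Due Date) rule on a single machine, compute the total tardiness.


Sort by due date (EDD order): [(6, 5), (9, 6), (5, 12), (4, 19), (3, 26), (2, 27)]
Compute completion times and tardiness:
  Job 1: p=6, d=5, C=6, tardiness=max(0,6-5)=1
  Job 2: p=9, d=6, C=15, tardiness=max(0,15-6)=9
  Job 3: p=5, d=12, C=20, tardiness=max(0,20-12)=8
  Job 4: p=4, d=19, C=24, tardiness=max(0,24-19)=5
  Job 5: p=3, d=26, C=27, tardiness=max(0,27-26)=1
  Job 6: p=2, d=27, C=29, tardiness=max(0,29-27)=2
Total tardiness = 26

26


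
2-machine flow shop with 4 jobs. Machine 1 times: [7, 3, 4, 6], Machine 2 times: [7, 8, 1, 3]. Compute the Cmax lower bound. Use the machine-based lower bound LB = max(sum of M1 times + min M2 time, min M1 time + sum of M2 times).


LB1 = sum(M1 times) + min(M2 times) = 20 + 1 = 21
LB2 = min(M1 times) + sum(M2 times) = 3 + 19 = 22
Lower bound = max(LB1, LB2) = max(21, 22) = 22

22


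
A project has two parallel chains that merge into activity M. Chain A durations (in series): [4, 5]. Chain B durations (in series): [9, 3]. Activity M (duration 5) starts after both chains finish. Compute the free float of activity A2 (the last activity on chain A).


ES(A2) = sum of predecessors on chain A = 4
EF(A2) = ES + duration = 4 + 5 = 9
Successor of A2 is M. ES(M) = max(sum(A), sum(B)) = max(9, 12) = 12
Free float = ES(successor) - EF(current) = 12 - 9 = 3

3


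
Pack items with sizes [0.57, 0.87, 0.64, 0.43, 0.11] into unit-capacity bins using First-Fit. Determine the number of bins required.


Place items sequentially using First-Fit:
  Item 0.57 -> new Bin 1
  Item 0.87 -> new Bin 2
  Item 0.64 -> new Bin 3
  Item 0.43 -> Bin 1 (now 1.0)
  Item 0.11 -> Bin 2 (now 0.98)
Total bins used = 3

3


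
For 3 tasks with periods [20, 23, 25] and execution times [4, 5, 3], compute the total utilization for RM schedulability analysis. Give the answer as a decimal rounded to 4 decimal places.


Compute individual utilizations (exact fractions):
  Task 1: C/T = 4/20 = 1/5 (approx. 0.2)
  Task 2: C/T = 5/23 (approx. 0.2174)
  Task 3: C/T = 3/25 (approx. 0.12)
Total utilization U = 1/5 + 5/23 + 3/25 = 309/575
Rounded to 4 decimal places: U = 0.5374
RM (Liu & Layland) bound for 3 tasks = 0.779763; compare with U = 309/575 (approx. 0.537391)
U <= bound, so schedulable by RM sufficient condition.

0.5374


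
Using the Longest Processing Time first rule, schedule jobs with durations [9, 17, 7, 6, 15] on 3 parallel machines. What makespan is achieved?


Sort jobs in decreasing order (LPT): [17, 15, 9, 7, 6]
Assign each job to the least loaded machine:
  Machine 1: jobs [17], load = 17
  Machine 2: jobs [15, 6], load = 21
  Machine 3: jobs [9, 7], load = 16
Makespan = max load = 21

21


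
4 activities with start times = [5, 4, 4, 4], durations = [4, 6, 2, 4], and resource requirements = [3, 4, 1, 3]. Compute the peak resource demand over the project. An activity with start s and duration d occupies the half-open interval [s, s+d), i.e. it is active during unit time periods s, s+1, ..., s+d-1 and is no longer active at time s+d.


Each activity i is active on [start_i, start_i + duration_i).
Compute total resource usage per time slot:
  t=0: active resources = [], total = 0
  t=1: active resources = [], total = 0
  t=2: active resources = [], total = 0
  t=3: active resources = [], total = 0
  t=4: active resources = [4, 1, 3], total = 8
  t=5: active resources = [3, 4, 1, 3], total = 11
  t=6: active resources = [3, 4, 3], total = 10
  t=7: active resources = [3, 4, 3], total = 10
  t=8: active resources = [3, 4], total = 7
  t=9: active resources = [4], total = 4
Peak resource demand = 11

11


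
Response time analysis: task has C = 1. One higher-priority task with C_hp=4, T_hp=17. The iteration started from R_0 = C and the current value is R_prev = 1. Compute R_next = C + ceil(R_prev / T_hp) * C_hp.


R_next = C + ceil(R_prev / T_hp) * C_hp
ceil(1 / 17) = ceil(0.0588) = 1
Interference = 1 * 4 = 4
R_next = 1 + 4 = 5

5


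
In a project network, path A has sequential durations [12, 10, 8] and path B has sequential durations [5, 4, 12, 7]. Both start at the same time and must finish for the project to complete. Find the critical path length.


Path A total = 12 + 10 + 8 = 30
Path B total = 5 + 4 + 12 + 7 = 28
Critical path = longest path = max(30, 28) = 30

30


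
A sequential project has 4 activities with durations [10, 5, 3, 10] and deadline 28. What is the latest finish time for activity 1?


LF(activity 1) = deadline - sum of successor durations
Successors: activities 2 through 4 with durations [5, 3, 10]
Sum of successor durations = 18
LF = 28 - 18 = 10

10


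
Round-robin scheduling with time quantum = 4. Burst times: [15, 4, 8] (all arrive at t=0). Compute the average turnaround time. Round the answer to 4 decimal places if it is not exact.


Time quantum = 4
Execution trace:
  J1 runs 4 units, time = 4
  J2 runs 4 units, time = 8
  J3 runs 4 units, time = 12
  J1 runs 4 units, time = 16
  J3 runs 4 units, time = 20
  J1 runs 4 units, time = 24
  J1 runs 3 units, time = 27
Finish times: [27, 8, 20]
Average turnaround = 55/3 = 18.3333

18.3333


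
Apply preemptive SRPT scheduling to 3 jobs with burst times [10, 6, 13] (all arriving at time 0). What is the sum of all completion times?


Since all jobs arrive at t=0, SRPT equals SPT ordering.
SPT order: [6, 10, 13]
Completion times:
  Job 1: p=6, C=6
  Job 2: p=10, C=16
  Job 3: p=13, C=29
Total completion time = 6 + 16 + 29 = 51

51


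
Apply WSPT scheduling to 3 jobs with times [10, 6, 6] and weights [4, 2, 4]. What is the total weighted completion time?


Compute p/w ratios and sort ascending (WSPT): [(6, 4), (10, 4), (6, 2)]
Compute weighted completion times:
  Job (p=6,w=4): C=6, w*C=4*6=24
  Job (p=10,w=4): C=16, w*C=4*16=64
  Job (p=6,w=2): C=22, w*C=2*22=44
Total weighted completion time = 132

132


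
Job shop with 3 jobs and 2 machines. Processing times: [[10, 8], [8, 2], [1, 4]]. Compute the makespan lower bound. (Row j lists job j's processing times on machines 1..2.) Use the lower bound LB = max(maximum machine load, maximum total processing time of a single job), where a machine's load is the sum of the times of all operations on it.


Machine loads:
  Machine 1: 10 + 8 + 1 = 19
  Machine 2: 8 + 2 + 4 = 14
Max machine load = 19
Job totals:
  Job 1: 18
  Job 2: 10
  Job 3: 5
Max job total = 18
Lower bound = max(19, 18) = 19

19


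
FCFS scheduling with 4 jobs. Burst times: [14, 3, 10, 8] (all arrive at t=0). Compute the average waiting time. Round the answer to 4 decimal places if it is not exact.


FCFS order (as given): [14, 3, 10, 8]
Waiting times:
  Job 1: wait = 0
  Job 2: wait = 14
  Job 3: wait = 17
  Job 4: wait = 27
Sum of waiting times = 58
Average waiting time = 58/4 = 14.5

14.5


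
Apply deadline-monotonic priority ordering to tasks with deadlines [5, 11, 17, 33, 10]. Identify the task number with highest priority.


Sort tasks by relative deadline (ascending):
  Task 1: deadline = 5
  Task 5: deadline = 10
  Task 2: deadline = 11
  Task 3: deadline = 17
  Task 4: deadline = 33
Priority order (highest first): [1, 5, 2, 3, 4]
Highest priority task = 1

1


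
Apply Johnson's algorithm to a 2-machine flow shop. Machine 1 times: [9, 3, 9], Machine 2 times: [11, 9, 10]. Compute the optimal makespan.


Apply Johnson's rule:
  Group 1 (a <= b): [(2, 3, 9), (1, 9, 11), (3, 9, 10)]
  Group 2 (a > b): []
Optimal job order: [2, 1, 3]
Schedule:
  Job 2: M1 done at 3, M2 done at 12
  Job 1: M1 done at 12, M2 done at 23
  Job 3: M1 done at 21, M2 done at 33
Makespan = 33

33


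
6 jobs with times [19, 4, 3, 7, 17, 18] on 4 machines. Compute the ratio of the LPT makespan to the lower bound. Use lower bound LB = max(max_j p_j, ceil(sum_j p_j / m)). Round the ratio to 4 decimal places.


LPT order: [19, 18, 17, 7, 4, 3]
Machine loads after assignment: [19, 18, 17, 14]
LPT makespan = 19
Lower bound = max(max_job, ceil(total/4)) = max(19, 17) = 19
Ratio = 19 / 19 = 1.0

1.0


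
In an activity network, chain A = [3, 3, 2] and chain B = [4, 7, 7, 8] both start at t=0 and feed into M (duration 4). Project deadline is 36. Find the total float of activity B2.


Forward pass: ES(B2) = sum of predecessors on chain B = 4
EF = ES + duration = 4 + 7 = 11
Backward pass: LF(M) = deadline = 36; LS(M) = 36 - 4 = 32
LF(B2) = LS(M) - sum(successors on chain B) = 32 - 15 = 17
LS = LF - duration = 17 - 7 = 10
Total float = LS - ES = 10 - 4 = 6

6


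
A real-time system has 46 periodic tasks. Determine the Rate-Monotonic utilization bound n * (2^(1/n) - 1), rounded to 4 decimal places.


Compute 2^(1/46) = 1.0151825180
Subtract 1: 1.0151825180 - 1 = 0.0151825180
Multiply by n: 46 * 0.0151825180 = 0.6983958280
Round to 4 dp: 0.6984

0.6984


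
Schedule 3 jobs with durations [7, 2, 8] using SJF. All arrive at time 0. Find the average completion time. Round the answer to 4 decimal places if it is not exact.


SJF order (ascending): [2, 7, 8]
Completion times:
  Job 1: burst=2, C=2
  Job 2: burst=7, C=9
  Job 3: burst=8, C=17
Average completion = 28/3 = 9.3333

9.3333


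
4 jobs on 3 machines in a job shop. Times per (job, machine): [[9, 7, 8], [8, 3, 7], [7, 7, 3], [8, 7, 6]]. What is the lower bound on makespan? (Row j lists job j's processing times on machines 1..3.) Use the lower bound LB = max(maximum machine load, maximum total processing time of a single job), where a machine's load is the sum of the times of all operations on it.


Machine loads:
  Machine 1: 9 + 8 + 7 + 8 = 32
  Machine 2: 7 + 3 + 7 + 7 = 24
  Machine 3: 8 + 7 + 3 + 6 = 24
Max machine load = 32
Job totals:
  Job 1: 24
  Job 2: 18
  Job 3: 17
  Job 4: 21
Max job total = 24
Lower bound = max(32, 24) = 32

32


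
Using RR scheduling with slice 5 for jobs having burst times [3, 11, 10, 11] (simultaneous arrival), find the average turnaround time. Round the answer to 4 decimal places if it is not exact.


Time quantum = 5
Execution trace:
  J1 runs 3 units, time = 3
  J2 runs 5 units, time = 8
  J3 runs 5 units, time = 13
  J4 runs 5 units, time = 18
  J2 runs 5 units, time = 23
  J3 runs 5 units, time = 28
  J4 runs 5 units, time = 33
  J2 runs 1 units, time = 34
  J4 runs 1 units, time = 35
Finish times: [3, 34, 28, 35]
Average turnaround = 100/4 = 25.0

25.0


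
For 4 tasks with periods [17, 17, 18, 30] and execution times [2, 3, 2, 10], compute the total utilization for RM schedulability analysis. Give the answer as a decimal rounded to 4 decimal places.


Compute individual utilizations (exact fractions):
  Task 1: C/T = 2/17 (approx. 0.1176)
  Task 2: C/T = 3/17 (approx. 0.1765)
  Task 3: C/T = 2/18 = 1/9 (approx. 0.1111)
  Task 4: C/T = 10/30 = 1/3 (approx. 0.3333)
Total utilization U = 2/17 + 3/17 + 1/9 + 1/3 = 113/153
Rounded to 4 decimal places: U = 0.7386
RM (Liu & Layland) bound for 4 tasks = 0.756828; compare with U = 113/153 (approx. 0.738562)
U <= bound, so schedulable by RM sufficient condition.

0.7386


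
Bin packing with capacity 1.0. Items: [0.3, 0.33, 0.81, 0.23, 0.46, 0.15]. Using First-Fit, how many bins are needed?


Place items sequentially using First-Fit:
  Item 0.3 -> new Bin 1
  Item 0.33 -> Bin 1 (now 0.63)
  Item 0.81 -> new Bin 2
  Item 0.23 -> Bin 1 (now 0.86)
  Item 0.46 -> new Bin 3
  Item 0.15 -> Bin 2 (now 0.96)
Total bins used = 3

3


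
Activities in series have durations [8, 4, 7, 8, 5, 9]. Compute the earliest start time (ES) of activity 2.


Activity 2 starts after activities 1 through 1 complete.
Predecessor durations: [8]
ES = 8 = 8

8


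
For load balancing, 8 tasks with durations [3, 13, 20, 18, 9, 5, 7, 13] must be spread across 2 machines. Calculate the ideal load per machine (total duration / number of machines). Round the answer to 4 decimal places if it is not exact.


Total processing time = 3 + 13 + 20 + 18 + 9 + 5 + 7 + 13 = 88
Number of machines = 2
Ideal balanced load = 88 / 2 = 44.0

44.0


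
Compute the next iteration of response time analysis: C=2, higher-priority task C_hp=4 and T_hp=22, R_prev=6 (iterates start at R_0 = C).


R_next = C + ceil(R_prev / T_hp) * C_hp
ceil(6 / 22) = ceil(0.2727) = 1
Interference = 1 * 4 = 4
R_next = 2 + 4 = 6
R_next = R_prev, so the iteration has converged (response time = 6).

6


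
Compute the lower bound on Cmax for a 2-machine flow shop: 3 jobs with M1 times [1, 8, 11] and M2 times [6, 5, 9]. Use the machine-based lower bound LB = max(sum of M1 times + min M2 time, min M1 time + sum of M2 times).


LB1 = sum(M1 times) + min(M2 times) = 20 + 5 = 25
LB2 = min(M1 times) + sum(M2 times) = 1 + 20 = 21
Lower bound = max(LB1, LB2) = max(25, 21) = 25

25


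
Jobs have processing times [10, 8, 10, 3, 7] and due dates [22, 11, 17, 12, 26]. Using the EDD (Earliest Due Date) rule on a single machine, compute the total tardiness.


Sort by due date (EDD order): [(8, 11), (3, 12), (10, 17), (10, 22), (7, 26)]
Compute completion times and tardiness:
  Job 1: p=8, d=11, C=8, tardiness=max(0,8-11)=0
  Job 2: p=3, d=12, C=11, tardiness=max(0,11-12)=0
  Job 3: p=10, d=17, C=21, tardiness=max(0,21-17)=4
  Job 4: p=10, d=22, C=31, tardiness=max(0,31-22)=9
  Job 5: p=7, d=26, C=38, tardiness=max(0,38-26)=12
Total tardiness = 25

25


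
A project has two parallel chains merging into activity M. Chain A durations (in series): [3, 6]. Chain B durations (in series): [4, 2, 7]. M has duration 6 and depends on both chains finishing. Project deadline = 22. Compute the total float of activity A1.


Forward pass: ES(A1) = sum of predecessors on chain A = 0
EF = ES + duration = 0 + 3 = 3
Backward pass: LF(M) = deadline = 22; LS(M) = 22 - 6 = 16
LF(A1) = LS(M) - sum(successors on chain A) = 16 - 6 = 10
LS = LF - duration = 10 - 3 = 7
Total float = LS - ES = 7 - 0 = 7

7


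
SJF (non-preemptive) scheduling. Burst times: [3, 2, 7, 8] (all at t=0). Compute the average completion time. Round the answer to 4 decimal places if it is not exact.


SJF order (ascending): [2, 3, 7, 8]
Completion times:
  Job 1: burst=2, C=2
  Job 2: burst=3, C=5
  Job 3: burst=7, C=12
  Job 4: burst=8, C=20
Average completion = 39/4 = 9.75

9.75


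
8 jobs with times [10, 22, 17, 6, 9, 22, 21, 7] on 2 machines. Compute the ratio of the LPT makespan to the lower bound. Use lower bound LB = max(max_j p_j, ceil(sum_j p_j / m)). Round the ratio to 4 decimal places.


LPT order: [22, 22, 21, 17, 10, 9, 7, 6]
Machine loads after assignment: [58, 56]
LPT makespan = 58
Lower bound = max(max_job, ceil(total/2)) = max(22, 57) = 57
Ratio = 58 / 57 = 1.0175

1.0175


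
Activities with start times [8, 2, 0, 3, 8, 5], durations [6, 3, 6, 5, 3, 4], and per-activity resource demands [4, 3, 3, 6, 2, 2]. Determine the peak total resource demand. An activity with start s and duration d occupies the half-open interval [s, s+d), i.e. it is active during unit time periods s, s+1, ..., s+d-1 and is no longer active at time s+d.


Each activity i is active on [start_i, start_i + duration_i).
Compute total resource usage per time slot:
  t=0: active resources = [3], total = 3
  t=1: active resources = [3], total = 3
  t=2: active resources = [3, 3], total = 6
  t=3: active resources = [3, 3, 6], total = 12
  t=4: active resources = [3, 3, 6], total = 12
  t=5: active resources = [3, 6, 2], total = 11
  t=6: active resources = [6, 2], total = 8
  t=7: active resources = [6, 2], total = 8
  t=8: active resources = [4, 2, 2], total = 8
  t=9: active resources = [4, 2], total = 6
  t=10: active resources = [4, 2], total = 6
  t=11: active resources = [4], total = 4
  t=12: active resources = [4], total = 4
  t=13: active resources = [4], total = 4
Peak resource demand = 12

12


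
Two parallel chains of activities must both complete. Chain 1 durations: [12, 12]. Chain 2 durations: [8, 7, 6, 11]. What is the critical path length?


Path A total = 12 + 12 = 24
Path B total = 8 + 7 + 6 + 11 = 32
Critical path = longest path = max(24, 32) = 32

32


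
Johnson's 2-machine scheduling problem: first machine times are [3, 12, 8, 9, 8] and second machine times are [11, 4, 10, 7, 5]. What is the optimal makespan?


Apply Johnson's rule:
  Group 1 (a <= b): [(1, 3, 11), (3, 8, 10)]
  Group 2 (a > b): [(4, 9, 7), (5, 8, 5), (2, 12, 4)]
Optimal job order: [1, 3, 4, 5, 2]
Schedule:
  Job 1: M1 done at 3, M2 done at 14
  Job 3: M1 done at 11, M2 done at 24
  Job 4: M1 done at 20, M2 done at 31
  Job 5: M1 done at 28, M2 done at 36
  Job 2: M1 done at 40, M2 done at 44
Makespan = 44

44


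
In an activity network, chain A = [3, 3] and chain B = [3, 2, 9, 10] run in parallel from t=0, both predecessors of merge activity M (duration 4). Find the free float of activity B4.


ES(B4) = sum of predecessors on chain B = 14
EF(B4) = ES + duration = 14 + 10 = 24
Successor of B4 is M. ES(M) = max(sum(A), sum(B)) = max(6, 24) = 24
Free float = ES(successor) - EF(current) = 24 - 24 = 0

0


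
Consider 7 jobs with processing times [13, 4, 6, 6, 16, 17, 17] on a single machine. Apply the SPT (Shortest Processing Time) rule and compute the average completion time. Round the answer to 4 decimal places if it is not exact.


Sort jobs by processing time (SPT order): [4, 6, 6, 13, 16, 17, 17]
Compute completion times sequentially:
  Job 1: processing = 4, completes at 4
  Job 2: processing = 6, completes at 10
  Job 3: processing = 6, completes at 16
  Job 4: processing = 13, completes at 29
  Job 5: processing = 16, completes at 45
  Job 6: processing = 17, completes at 62
  Job 7: processing = 17, completes at 79
Sum of completion times = 245
Average completion time = 245/7 = 35.0

35.0


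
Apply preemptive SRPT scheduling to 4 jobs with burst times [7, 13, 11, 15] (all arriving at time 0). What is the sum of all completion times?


Since all jobs arrive at t=0, SRPT equals SPT ordering.
SPT order: [7, 11, 13, 15]
Completion times:
  Job 1: p=7, C=7
  Job 2: p=11, C=18
  Job 3: p=13, C=31
  Job 4: p=15, C=46
Total completion time = 7 + 18 + 31 + 46 = 102

102


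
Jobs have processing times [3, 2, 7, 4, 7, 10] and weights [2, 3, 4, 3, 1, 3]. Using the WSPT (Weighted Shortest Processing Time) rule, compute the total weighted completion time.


Compute p/w ratios and sort ascending (WSPT): [(2, 3), (4, 3), (3, 2), (7, 4), (10, 3), (7, 1)]
Compute weighted completion times:
  Job (p=2,w=3): C=2, w*C=3*2=6
  Job (p=4,w=3): C=6, w*C=3*6=18
  Job (p=3,w=2): C=9, w*C=2*9=18
  Job (p=7,w=4): C=16, w*C=4*16=64
  Job (p=10,w=3): C=26, w*C=3*26=78
  Job (p=7,w=1): C=33, w*C=1*33=33
Total weighted completion time = 217

217


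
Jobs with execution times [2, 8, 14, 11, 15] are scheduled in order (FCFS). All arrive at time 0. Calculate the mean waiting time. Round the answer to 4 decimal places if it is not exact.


FCFS order (as given): [2, 8, 14, 11, 15]
Waiting times:
  Job 1: wait = 0
  Job 2: wait = 2
  Job 3: wait = 10
  Job 4: wait = 24
  Job 5: wait = 35
Sum of waiting times = 71
Average waiting time = 71/5 = 14.2

14.2


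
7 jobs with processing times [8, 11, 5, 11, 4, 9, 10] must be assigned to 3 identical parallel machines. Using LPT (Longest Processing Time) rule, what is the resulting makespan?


Sort jobs in decreasing order (LPT): [11, 11, 10, 9, 8, 5, 4]
Assign each job to the least loaded machine:
  Machine 1: jobs [11, 8], load = 19
  Machine 2: jobs [11, 5, 4], load = 20
  Machine 3: jobs [10, 9], load = 19
Makespan = max load = 20

20


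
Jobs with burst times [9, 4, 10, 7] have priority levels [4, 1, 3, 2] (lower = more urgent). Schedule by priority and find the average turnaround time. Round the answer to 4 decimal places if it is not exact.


Sort by priority (ascending = highest first):
Order: [(1, 4), (2, 7), (3, 10), (4, 9)]
Completion times:
  Priority 1, burst=4, C=4
  Priority 2, burst=7, C=11
  Priority 3, burst=10, C=21
  Priority 4, burst=9, C=30
Average turnaround = 66/4 = 16.5

16.5


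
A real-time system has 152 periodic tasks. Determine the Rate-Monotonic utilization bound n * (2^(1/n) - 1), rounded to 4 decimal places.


Compute 2^(1/152) = 1.0045705923
Subtract 1: 1.0045705923 - 1 = 0.0045705923
Multiply by n: 152 * 0.0045705923 = 0.6947300296
Round to 4 dp: 0.6947

0.6947


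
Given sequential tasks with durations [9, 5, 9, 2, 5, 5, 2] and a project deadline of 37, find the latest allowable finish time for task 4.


LF(activity 4) = deadline - sum of successor durations
Successors: activities 5 through 7 with durations [5, 5, 2]
Sum of successor durations = 12
LF = 37 - 12 = 25

25


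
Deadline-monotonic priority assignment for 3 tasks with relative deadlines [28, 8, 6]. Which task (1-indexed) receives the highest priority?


Sort tasks by relative deadline (ascending):
  Task 3: deadline = 6
  Task 2: deadline = 8
  Task 1: deadline = 28
Priority order (highest first): [3, 2, 1]
Highest priority task = 3

3


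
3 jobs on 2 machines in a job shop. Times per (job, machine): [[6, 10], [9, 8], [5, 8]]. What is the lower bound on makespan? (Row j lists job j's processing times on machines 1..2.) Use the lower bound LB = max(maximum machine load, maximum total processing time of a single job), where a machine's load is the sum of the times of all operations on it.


Machine loads:
  Machine 1: 6 + 9 + 5 = 20
  Machine 2: 10 + 8 + 8 = 26
Max machine load = 26
Job totals:
  Job 1: 16
  Job 2: 17
  Job 3: 13
Max job total = 17
Lower bound = max(26, 17) = 26

26


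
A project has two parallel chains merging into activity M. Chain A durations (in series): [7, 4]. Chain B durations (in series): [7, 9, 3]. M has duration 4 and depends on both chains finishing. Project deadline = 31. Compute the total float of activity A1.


Forward pass: ES(A1) = sum of predecessors on chain A = 0
EF = ES + duration = 0 + 7 = 7
Backward pass: LF(M) = deadline = 31; LS(M) = 31 - 4 = 27
LF(A1) = LS(M) - sum(successors on chain A) = 27 - 4 = 23
LS = LF - duration = 23 - 7 = 16
Total float = LS - ES = 16 - 0 = 16

16


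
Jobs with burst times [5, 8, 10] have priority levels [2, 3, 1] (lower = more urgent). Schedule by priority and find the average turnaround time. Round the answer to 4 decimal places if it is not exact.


Sort by priority (ascending = highest first):
Order: [(1, 10), (2, 5), (3, 8)]
Completion times:
  Priority 1, burst=10, C=10
  Priority 2, burst=5, C=15
  Priority 3, burst=8, C=23
Average turnaround = 48/3 = 16.0

16.0


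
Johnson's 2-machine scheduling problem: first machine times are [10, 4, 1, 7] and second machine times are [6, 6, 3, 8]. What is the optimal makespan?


Apply Johnson's rule:
  Group 1 (a <= b): [(3, 1, 3), (2, 4, 6), (4, 7, 8)]
  Group 2 (a > b): [(1, 10, 6)]
Optimal job order: [3, 2, 4, 1]
Schedule:
  Job 3: M1 done at 1, M2 done at 4
  Job 2: M1 done at 5, M2 done at 11
  Job 4: M1 done at 12, M2 done at 20
  Job 1: M1 done at 22, M2 done at 28
Makespan = 28

28


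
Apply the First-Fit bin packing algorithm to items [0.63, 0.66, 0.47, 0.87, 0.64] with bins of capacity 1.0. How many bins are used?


Place items sequentially using First-Fit:
  Item 0.63 -> new Bin 1
  Item 0.66 -> new Bin 2
  Item 0.47 -> new Bin 3
  Item 0.87 -> new Bin 4
  Item 0.64 -> new Bin 5
Total bins used = 5

5


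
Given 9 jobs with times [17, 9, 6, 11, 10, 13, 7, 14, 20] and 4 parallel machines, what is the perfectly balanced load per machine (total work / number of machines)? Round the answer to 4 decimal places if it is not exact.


Total processing time = 17 + 9 + 6 + 11 + 10 + 13 + 7 + 14 + 20 = 107
Number of machines = 4
Ideal balanced load = 107 / 4 = 26.75

26.75


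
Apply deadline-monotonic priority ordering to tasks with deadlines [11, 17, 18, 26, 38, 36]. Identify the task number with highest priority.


Sort tasks by relative deadline (ascending):
  Task 1: deadline = 11
  Task 2: deadline = 17
  Task 3: deadline = 18
  Task 4: deadline = 26
  Task 6: deadline = 36
  Task 5: deadline = 38
Priority order (highest first): [1, 2, 3, 4, 6, 5]
Highest priority task = 1

1


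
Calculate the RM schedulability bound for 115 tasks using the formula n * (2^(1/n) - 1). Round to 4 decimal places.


Compute 2^(1/115) = 1.0060455679
Subtract 1: 1.0060455679 - 1 = 0.0060455679
Multiply by n: 115 * 0.0060455679 = 0.6952403085
Round to 4 dp: 0.6952

0.6952


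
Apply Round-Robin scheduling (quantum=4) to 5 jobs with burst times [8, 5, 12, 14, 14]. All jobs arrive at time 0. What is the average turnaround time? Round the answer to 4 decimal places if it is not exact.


Time quantum = 4
Execution trace:
  J1 runs 4 units, time = 4
  J2 runs 4 units, time = 8
  J3 runs 4 units, time = 12
  J4 runs 4 units, time = 16
  J5 runs 4 units, time = 20
  J1 runs 4 units, time = 24
  J2 runs 1 units, time = 25
  J3 runs 4 units, time = 29
  J4 runs 4 units, time = 33
  J5 runs 4 units, time = 37
  J3 runs 4 units, time = 41
  J4 runs 4 units, time = 45
  J5 runs 4 units, time = 49
  J4 runs 2 units, time = 51
  J5 runs 2 units, time = 53
Finish times: [24, 25, 41, 51, 53]
Average turnaround = 194/5 = 38.8

38.8


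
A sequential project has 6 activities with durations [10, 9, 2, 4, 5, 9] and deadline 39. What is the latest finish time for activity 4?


LF(activity 4) = deadline - sum of successor durations
Successors: activities 5 through 6 with durations [5, 9]
Sum of successor durations = 14
LF = 39 - 14 = 25

25


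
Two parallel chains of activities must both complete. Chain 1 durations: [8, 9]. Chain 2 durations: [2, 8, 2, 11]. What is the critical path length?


Path A total = 8 + 9 = 17
Path B total = 2 + 8 + 2 + 11 = 23
Critical path = longest path = max(17, 23) = 23

23


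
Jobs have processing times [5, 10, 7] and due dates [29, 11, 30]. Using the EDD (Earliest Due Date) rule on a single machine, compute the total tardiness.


Sort by due date (EDD order): [(10, 11), (5, 29), (7, 30)]
Compute completion times and tardiness:
  Job 1: p=10, d=11, C=10, tardiness=max(0,10-11)=0
  Job 2: p=5, d=29, C=15, tardiness=max(0,15-29)=0
  Job 3: p=7, d=30, C=22, tardiness=max(0,22-30)=0
Total tardiness = 0

0


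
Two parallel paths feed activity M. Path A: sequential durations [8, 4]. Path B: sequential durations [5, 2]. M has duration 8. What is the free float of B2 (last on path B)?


ES(B2) = sum of predecessors on chain B = 5
EF(B2) = ES + duration = 5 + 2 = 7
Successor of B2 is M. ES(M) = max(sum(A), sum(B)) = max(12, 7) = 12
Free float = ES(successor) - EF(current) = 12 - 7 = 5

5


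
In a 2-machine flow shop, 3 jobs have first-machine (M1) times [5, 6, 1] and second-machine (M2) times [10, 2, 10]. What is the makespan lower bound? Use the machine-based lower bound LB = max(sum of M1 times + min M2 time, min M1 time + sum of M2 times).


LB1 = sum(M1 times) + min(M2 times) = 12 + 2 = 14
LB2 = min(M1 times) + sum(M2 times) = 1 + 22 = 23
Lower bound = max(LB1, LB2) = max(14, 23) = 23

23


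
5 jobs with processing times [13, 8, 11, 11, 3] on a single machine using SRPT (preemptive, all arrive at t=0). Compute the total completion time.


Since all jobs arrive at t=0, SRPT equals SPT ordering.
SPT order: [3, 8, 11, 11, 13]
Completion times:
  Job 1: p=3, C=3
  Job 2: p=8, C=11
  Job 3: p=11, C=22
  Job 4: p=11, C=33
  Job 5: p=13, C=46
Total completion time = 3 + 11 + 22 + 33 + 46 = 115

115


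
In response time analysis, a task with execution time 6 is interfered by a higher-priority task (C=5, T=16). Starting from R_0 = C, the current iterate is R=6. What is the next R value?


R_next = C + ceil(R_prev / T_hp) * C_hp
ceil(6 / 16) = ceil(0.375) = 1
Interference = 1 * 5 = 5
R_next = 6 + 5 = 11

11


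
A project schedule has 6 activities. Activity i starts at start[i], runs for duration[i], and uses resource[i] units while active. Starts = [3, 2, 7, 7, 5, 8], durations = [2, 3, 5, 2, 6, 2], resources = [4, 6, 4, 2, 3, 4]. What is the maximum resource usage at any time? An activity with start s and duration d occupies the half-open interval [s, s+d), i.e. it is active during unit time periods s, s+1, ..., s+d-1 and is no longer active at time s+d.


Each activity i is active on [start_i, start_i + duration_i).
Compute total resource usage per time slot:
  t=0: active resources = [], total = 0
  t=1: active resources = [], total = 0
  t=2: active resources = [6], total = 6
  t=3: active resources = [4, 6], total = 10
  t=4: active resources = [4, 6], total = 10
  t=5: active resources = [3], total = 3
  t=6: active resources = [3], total = 3
  t=7: active resources = [4, 2, 3], total = 9
  t=8: active resources = [4, 2, 3, 4], total = 13
  t=9: active resources = [4, 3, 4], total = 11
  t=10: active resources = [4, 3], total = 7
  t=11: active resources = [4], total = 4
Peak resource demand = 13

13


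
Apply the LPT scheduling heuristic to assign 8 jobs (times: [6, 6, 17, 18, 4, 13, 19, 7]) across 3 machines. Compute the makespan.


Sort jobs in decreasing order (LPT): [19, 18, 17, 13, 7, 6, 6, 4]
Assign each job to the least loaded machine:
  Machine 1: jobs [19, 6, 6], load = 31
  Machine 2: jobs [18, 7, 4], load = 29
  Machine 3: jobs [17, 13], load = 30
Makespan = max load = 31

31


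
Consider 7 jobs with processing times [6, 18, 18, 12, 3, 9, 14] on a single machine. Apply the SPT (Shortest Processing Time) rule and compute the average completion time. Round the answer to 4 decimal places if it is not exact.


Sort jobs by processing time (SPT order): [3, 6, 9, 12, 14, 18, 18]
Compute completion times sequentially:
  Job 1: processing = 3, completes at 3
  Job 2: processing = 6, completes at 9
  Job 3: processing = 9, completes at 18
  Job 4: processing = 12, completes at 30
  Job 5: processing = 14, completes at 44
  Job 6: processing = 18, completes at 62
  Job 7: processing = 18, completes at 80
Sum of completion times = 246
Average completion time = 246/7 = 35.1429

35.1429


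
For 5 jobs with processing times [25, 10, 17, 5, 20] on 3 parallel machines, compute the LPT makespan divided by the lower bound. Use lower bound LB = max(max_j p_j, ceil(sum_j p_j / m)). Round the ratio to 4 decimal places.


LPT order: [25, 20, 17, 10, 5]
Machine loads after assignment: [25, 25, 27]
LPT makespan = 27
Lower bound = max(max_job, ceil(total/3)) = max(25, 26) = 26
Ratio = 27 / 26 = 1.0385

1.0385


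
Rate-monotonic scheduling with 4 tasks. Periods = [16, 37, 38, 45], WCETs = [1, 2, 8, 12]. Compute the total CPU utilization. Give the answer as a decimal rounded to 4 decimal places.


Compute individual utilizations (exact fractions):
  Task 1: C/T = 1/16 (approx. 0.0625)
  Task 2: C/T = 2/37 (approx. 0.0541)
  Task 3: C/T = 8/38 = 4/19 (approx. 0.2105)
  Task 4: C/T = 12/45 = 4/15 (approx. 0.2667)
Total utilization U = 1/16 + 2/37 + 4/19 + 4/15 = 100177/168720
Rounded to 4 decimal places: U = 0.5937
RM (Liu & Layland) bound for 4 tasks = 0.756828; compare with U = 100177/168720 (approx. 0.593747)
U <= bound, so schedulable by RM sufficient condition.

0.5937


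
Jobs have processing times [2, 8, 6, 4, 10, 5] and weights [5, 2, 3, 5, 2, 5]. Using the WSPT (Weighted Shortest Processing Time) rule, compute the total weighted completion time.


Compute p/w ratios and sort ascending (WSPT): [(2, 5), (4, 5), (5, 5), (6, 3), (8, 2), (10, 2)]
Compute weighted completion times:
  Job (p=2,w=5): C=2, w*C=5*2=10
  Job (p=4,w=5): C=6, w*C=5*6=30
  Job (p=5,w=5): C=11, w*C=5*11=55
  Job (p=6,w=3): C=17, w*C=3*17=51
  Job (p=8,w=2): C=25, w*C=2*25=50
  Job (p=10,w=2): C=35, w*C=2*35=70
Total weighted completion time = 266

266


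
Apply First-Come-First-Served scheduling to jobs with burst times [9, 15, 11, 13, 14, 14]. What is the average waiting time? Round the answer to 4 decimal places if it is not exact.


FCFS order (as given): [9, 15, 11, 13, 14, 14]
Waiting times:
  Job 1: wait = 0
  Job 2: wait = 9
  Job 3: wait = 24
  Job 4: wait = 35
  Job 5: wait = 48
  Job 6: wait = 62
Sum of waiting times = 178
Average waiting time = 178/6 = 29.6667

29.6667


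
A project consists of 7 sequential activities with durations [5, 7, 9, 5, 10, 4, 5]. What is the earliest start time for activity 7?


Activity 7 starts after activities 1 through 6 complete.
Predecessor durations: [5, 7, 9, 5, 10, 4]
ES = 5 + 7 + 9 + 5 + 10 + 4 = 40

40


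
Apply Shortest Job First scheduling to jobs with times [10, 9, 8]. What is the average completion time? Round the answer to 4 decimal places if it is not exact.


SJF order (ascending): [8, 9, 10]
Completion times:
  Job 1: burst=8, C=8
  Job 2: burst=9, C=17
  Job 3: burst=10, C=27
Average completion = 52/3 = 17.3333

17.3333


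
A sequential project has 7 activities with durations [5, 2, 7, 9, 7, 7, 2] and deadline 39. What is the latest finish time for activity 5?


LF(activity 5) = deadline - sum of successor durations
Successors: activities 6 through 7 with durations [7, 2]
Sum of successor durations = 9
LF = 39 - 9 = 30

30


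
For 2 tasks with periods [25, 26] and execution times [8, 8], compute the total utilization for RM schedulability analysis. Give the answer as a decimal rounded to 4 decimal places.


Compute individual utilizations (exact fractions):
  Task 1: C/T = 8/25 (approx. 0.32)
  Task 2: C/T = 8/26 = 4/13 (approx. 0.3077)
Total utilization U = 8/25 + 4/13 = 204/325
Rounded to 4 decimal places: U = 0.6277
RM (Liu & Layland) bound for 2 tasks = 0.828427; compare with U = 204/325 (approx. 0.627692)
U <= bound, so schedulable by RM sufficient condition.

0.6277


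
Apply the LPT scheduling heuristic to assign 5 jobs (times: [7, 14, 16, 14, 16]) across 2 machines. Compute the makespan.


Sort jobs in decreasing order (LPT): [16, 16, 14, 14, 7]
Assign each job to the least loaded machine:
  Machine 1: jobs [16, 14, 7], load = 37
  Machine 2: jobs [16, 14], load = 30
Makespan = max load = 37

37


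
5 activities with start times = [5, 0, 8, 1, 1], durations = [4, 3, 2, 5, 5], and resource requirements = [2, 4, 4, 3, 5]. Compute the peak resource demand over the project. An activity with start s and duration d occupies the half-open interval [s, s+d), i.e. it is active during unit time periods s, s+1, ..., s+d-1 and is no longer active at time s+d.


Each activity i is active on [start_i, start_i + duration_i).
Compute total resource usage per time slot:
  t=0: active resources = [4], total = 4
  t=1: active resources = [4, 3, 5], total = 12
  t=2: active resources = [4, 3, 5], total = 12
  t=3: active resources = [3, 5], total = 8
  t=4: active resources = [3, 5], total = 8
  t=5: active resources = [2, 3, 5], total = 10
  t=6: active resources = [2], total = 2
  t=7: active resources = [2], total = 2
  t=8: active resources = [2, 4], total = 6
  t=9: active resources = [4], total = 4
Peak resource demand = 12

12


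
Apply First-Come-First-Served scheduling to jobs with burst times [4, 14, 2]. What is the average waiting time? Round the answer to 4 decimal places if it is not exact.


FCFS order (as given): [4, 14, 2]
Waiting times:
  Job 1: wait = 0
  Job 2: wait = 4
  Job 3: wait = 18
Sum of waiting times = 22
Average waiting time = 22/3 = 7.3333

7.3333


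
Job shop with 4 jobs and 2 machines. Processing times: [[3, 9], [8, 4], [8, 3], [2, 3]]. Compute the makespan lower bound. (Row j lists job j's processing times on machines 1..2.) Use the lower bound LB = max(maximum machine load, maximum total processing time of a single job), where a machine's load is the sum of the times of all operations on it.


Machine loads:
  Machine 1: 3 + 8 + 8 + 2 = 21
  Machine 2: 9 + 4 + 3 + 3 = 19
Max machine load = 21
Job totals:
  Job 1: 12
  Job 2: 12
  Job 3: 11
  Job 4: 5
Max job total = 12
Lower bound = max(21, 12) = 21

21


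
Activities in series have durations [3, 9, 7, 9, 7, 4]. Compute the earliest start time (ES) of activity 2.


Activity 2 starts after activities 1 through 1 complete.
Predecessor durations: [3]
ES = 3 = 3

3


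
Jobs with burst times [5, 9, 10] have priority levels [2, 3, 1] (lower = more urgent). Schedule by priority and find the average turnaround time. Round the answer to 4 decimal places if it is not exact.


Sort by priority (ascending = highest first):
Order: [(1, 10), (2, 5), (3, 9)]
Completion times:
  Priority 1, burst=10, C=10
  Priority 2, burst=5, C=15
  Priority 3, burst=9, C=24
Average turnaround = 49/3 = 16.3333

16.3333


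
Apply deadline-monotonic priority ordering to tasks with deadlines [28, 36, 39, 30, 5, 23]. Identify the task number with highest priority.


Sort tasks by relative deadline (ascending):
  Task 5: deadline = 5
  Task 6: deadline = 23
  Task 1: deadline = 28
  Task 4: deadline = 30
  Task 2: deadline = 36
  Task 3: deadline = 39
Priority order (highest first): [5, 6, 1, 4, 2, 3]
Highest priority task = 5

5


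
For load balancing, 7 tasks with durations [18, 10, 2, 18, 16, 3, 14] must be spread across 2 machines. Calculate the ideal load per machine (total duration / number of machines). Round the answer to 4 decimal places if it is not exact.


Total processing time = 18 + 10 + 2 + 18 + 16 + 3 + 14 = 81
Number of machines = 2
Ideal balanced load = 81 / 2 = 40.5

40.5


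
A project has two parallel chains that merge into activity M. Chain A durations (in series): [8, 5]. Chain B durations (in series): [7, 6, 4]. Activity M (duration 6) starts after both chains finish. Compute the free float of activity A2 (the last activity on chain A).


ES(A2) = sum of predecessors on chain A = 8
EF(A2) = ES + duration = 8 + 5 = 13
Successor of A2 is M. ES(M) = max(sum(A), sum(B)) = max(13, 17) = 17
Free float = ES(successor) - EF(current) = 17 - 13 = 4

4


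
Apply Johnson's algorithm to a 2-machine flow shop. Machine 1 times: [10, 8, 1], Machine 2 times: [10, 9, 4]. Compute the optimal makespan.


Apply Johnson's rule:
  Group 1 (a <= b): [(3, 1, 4), (2, 8, 9), (1, 10, 10)]
  Group 2 (a > b): []
Optimal job order: [3, 2, 1]
Schedule:
  Job 3: M1 done at 1, M2 done at 5
  Job 2: M1 done at 9, M2 done at 18
  Job 1: M1 done at 19, M2 done at 29
Makespan = 29

29


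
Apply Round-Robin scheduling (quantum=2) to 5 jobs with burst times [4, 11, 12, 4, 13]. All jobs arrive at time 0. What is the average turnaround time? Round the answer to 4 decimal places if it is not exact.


Time quantum = 2
Execution trace:
  J1 runs 2 units, time = 2
  J2 runs 2 units, time = 4
  J3 runs 2 units, time = 6
  J4 runs 2 units, time = 8
  J5 runs 2 units, time = 10
  J1 runs 2 units, time = 12
  J2 runs 2 units, time = 14
  J3 runs 2 units, time = 16
  J4 runs 2 units, time = 18
  J5 runs 2 units, time = 20
  J2 runs 2 units, time = 22
  J3 runs 2 units, time = 24
  J5 runs 2 units, time = 26
  J2 runs 2 units, time = 28
  J3 runs 2 units, time = 30
  J5 runs 2 units, time = 32
  J2 runs 2 units, time = 34
  J3 runs 2 units, time = 36
  J5 runs 2 units, time = 38
  J2 runs 1 units, time = 39
  J3 runs 2 units, time = 41
  J5 runs 2 units, time = 43
  J5 runs 1 units, time = 44
Finish times: [12, 39, 41, 18, 44]
Average turnaround = 154/5 = 30.8

30.8
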